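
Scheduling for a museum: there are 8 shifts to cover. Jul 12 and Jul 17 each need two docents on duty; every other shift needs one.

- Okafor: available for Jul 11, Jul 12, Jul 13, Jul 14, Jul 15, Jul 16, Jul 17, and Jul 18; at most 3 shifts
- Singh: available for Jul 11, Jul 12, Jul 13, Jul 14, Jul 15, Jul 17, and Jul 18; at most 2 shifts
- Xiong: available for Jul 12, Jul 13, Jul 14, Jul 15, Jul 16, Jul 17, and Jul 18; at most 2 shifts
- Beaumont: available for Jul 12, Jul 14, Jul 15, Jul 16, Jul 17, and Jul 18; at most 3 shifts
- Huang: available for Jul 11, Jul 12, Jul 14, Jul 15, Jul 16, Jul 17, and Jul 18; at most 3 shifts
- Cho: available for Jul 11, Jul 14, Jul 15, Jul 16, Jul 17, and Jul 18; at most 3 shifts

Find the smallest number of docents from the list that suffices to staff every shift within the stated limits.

10 slots to fill and no one can take more than 3, so at least ⌈10/3⌉ = 4 docents are needed.
Okafor, Singh, Xiong, and Beaumont alone can cover everything: Jul 11→Okafor, Jul 12→Xiong+Beaumont, Jul 13→Okafor, Jul 14→Singh, Jul 15→Singh, Jul 16→Okafor, Jul 17→Xiong+Beaumont, Jul 18→Beaumont.

4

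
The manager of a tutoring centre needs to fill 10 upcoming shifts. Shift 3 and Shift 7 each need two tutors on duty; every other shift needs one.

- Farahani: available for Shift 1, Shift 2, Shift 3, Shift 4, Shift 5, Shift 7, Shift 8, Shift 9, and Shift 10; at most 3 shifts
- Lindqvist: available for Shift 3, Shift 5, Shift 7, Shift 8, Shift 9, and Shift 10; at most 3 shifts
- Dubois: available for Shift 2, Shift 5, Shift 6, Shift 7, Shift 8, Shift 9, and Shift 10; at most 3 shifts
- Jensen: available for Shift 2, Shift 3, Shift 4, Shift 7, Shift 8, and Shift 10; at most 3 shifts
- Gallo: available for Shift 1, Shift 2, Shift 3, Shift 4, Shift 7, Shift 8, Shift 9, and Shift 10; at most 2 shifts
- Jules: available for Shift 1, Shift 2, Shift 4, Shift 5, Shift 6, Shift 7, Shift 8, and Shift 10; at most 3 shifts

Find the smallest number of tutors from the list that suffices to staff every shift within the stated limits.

4

12 slots to fill and no one can take more than 3, so at least ⌈12/3⌉ = 4 tutors are needed.
Farahani, Lindqvist, Dubois, and Jensen alone can cover everything: Shift 1→Farahani, Shift 2→Farahani, Shift 3→Lindqvist+Jensen, Shift 4→Farahani, Shift 5→Lindqvist, Shift 6→Dubois, Shift 7→Dubois+Jensen, Shift 8→Dubois, Shift 9→Lindqvist, Shift 10→Jensen.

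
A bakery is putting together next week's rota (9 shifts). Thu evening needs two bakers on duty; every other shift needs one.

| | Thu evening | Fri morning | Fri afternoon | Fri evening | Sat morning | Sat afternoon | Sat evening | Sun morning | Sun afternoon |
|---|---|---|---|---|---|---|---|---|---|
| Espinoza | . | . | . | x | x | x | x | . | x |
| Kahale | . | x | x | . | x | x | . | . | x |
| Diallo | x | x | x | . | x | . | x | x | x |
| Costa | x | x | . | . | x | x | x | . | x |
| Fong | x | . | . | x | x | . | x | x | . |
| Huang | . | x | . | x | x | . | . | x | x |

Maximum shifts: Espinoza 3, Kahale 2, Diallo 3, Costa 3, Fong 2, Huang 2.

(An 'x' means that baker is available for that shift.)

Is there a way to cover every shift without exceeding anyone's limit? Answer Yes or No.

Yes

One valid schedule: Thu evening→Diallo+Costa, Fri morning→Kahale, Fri afternoon→Kahale, Fri evening→Espinoza, Sat morning→Costa, Sat afternoon→Espinoza, Sat evening→Espinoza, Sun morning→Diallo, Sun afternoon→Diallo.
Loads: Espinoza 3/3, Kahale 2/2, Diallo 3/3, Costa 2/3, Fong 0/2, Huang 0/2 — all within limits.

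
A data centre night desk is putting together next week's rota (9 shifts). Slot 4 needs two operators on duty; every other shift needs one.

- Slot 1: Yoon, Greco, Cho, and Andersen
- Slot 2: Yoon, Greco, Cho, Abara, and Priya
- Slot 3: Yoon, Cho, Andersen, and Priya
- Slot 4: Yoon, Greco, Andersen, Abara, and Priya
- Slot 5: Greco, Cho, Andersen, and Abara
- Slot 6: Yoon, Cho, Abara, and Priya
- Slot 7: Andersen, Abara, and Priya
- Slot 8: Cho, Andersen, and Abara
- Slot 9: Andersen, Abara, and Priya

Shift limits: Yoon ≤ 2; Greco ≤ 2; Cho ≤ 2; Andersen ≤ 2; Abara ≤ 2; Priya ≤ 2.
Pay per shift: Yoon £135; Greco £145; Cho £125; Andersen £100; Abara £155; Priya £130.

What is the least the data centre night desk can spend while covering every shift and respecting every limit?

Picking the cheapest available operator for each shift independently would cost £1080, but that ignores the shift limits.
An optimal schedule: Slot 1→Cho, Slot 2→Yoon, Slot 3→Cho, Slot 4→Yoon+Greco, Slot 5→Greco, Slot 6→Priya, Slot 7→Andersen, Slot 8→Andersen, Slot 9→Priya.
Total: 125 + 135 + 125 + 135 + 145 + 145 + 130 + 100 + 100 + 130 = £1270.

£1270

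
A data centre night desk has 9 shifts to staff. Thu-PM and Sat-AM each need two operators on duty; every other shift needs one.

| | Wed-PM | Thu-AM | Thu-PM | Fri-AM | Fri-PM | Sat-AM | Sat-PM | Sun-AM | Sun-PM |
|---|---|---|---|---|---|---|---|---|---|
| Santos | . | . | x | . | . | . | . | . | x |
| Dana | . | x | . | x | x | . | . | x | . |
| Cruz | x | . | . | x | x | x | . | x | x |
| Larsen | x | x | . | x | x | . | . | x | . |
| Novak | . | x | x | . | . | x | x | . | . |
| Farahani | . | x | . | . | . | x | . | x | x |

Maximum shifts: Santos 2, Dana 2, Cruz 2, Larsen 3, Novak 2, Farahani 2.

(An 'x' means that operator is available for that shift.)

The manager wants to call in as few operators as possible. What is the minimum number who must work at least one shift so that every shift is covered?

5

11 slots to fill and no one can take more than 3, so at least ⌈11/3⌉ = 4 operators are needed.
Any 4 operators together have capacity at most 3+2+2+2 = 9 < 11 slots, so 4 can never suffice.
Santos, Cruz, Larsen, Novak, and Farahani alone can cover everything: Wed-PM→Cruz, Thu-AM→Larsen, Thu-PM→Santos+Novak, Fri-AM→Larsen, Fri-PM→Larsen, Sat-AM→Cruz+Farahani, Sat-PM→Novak, Sun-AM→Farahani, Sun-PM→Santos.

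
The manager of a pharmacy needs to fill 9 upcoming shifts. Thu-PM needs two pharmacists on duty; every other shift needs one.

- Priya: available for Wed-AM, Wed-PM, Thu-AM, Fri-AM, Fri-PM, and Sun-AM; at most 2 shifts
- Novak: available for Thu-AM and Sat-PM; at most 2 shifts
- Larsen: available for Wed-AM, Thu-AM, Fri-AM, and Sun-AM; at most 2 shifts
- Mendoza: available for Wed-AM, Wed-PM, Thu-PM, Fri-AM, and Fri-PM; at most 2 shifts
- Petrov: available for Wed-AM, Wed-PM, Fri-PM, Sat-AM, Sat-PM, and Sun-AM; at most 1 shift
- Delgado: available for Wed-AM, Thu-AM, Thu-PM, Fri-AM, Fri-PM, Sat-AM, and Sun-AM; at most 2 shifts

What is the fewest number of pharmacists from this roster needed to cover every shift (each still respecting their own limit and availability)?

10 slots to fill and no one can take more than 2, so at least ⌈10/2⌉ = 5 pharmacists are needed.
Priya, Novak, Larsen, Mendoza, and Delgado alone can cover everything: Wed-AM→Larsen, Wed-PM→Priya, Thu-AM→Novak, Thu-PM→Mendoza+Delgado, Fri-AM→Mendoza, Fri-PM→Priya, Sat-AM→Delgado, Sat-PM→Novak, Sun-AM→Larsen.

5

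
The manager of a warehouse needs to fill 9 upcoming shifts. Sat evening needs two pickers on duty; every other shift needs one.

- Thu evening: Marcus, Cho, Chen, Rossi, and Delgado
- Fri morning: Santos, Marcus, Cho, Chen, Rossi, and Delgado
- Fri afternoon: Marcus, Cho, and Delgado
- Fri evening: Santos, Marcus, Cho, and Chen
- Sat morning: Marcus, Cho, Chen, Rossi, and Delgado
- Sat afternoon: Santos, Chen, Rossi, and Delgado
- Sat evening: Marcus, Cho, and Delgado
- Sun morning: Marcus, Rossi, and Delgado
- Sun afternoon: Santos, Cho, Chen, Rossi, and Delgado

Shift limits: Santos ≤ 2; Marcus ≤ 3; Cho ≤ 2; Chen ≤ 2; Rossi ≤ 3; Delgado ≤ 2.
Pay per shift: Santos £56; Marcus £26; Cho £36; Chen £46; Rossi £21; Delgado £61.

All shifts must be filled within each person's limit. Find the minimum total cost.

Picking the cheapest available picker for each shift independently would cost £240, but that ignores the shift limits.
An optimal schedule: Thu evening→Rossi, Fri morning→Chen, Fri afternoon→Marcus, Fri evening→Marcus, Sat morning→Cho, Sat afternoon→Rossi, Sat evening→Marcus+Cho, Sun morning→Rossi, Sun afternoon→Chen.
Total: 21 + 46 + 26 + 26 + 36 + 21 + 26 + 36 + 21 + 46 = £305.

£305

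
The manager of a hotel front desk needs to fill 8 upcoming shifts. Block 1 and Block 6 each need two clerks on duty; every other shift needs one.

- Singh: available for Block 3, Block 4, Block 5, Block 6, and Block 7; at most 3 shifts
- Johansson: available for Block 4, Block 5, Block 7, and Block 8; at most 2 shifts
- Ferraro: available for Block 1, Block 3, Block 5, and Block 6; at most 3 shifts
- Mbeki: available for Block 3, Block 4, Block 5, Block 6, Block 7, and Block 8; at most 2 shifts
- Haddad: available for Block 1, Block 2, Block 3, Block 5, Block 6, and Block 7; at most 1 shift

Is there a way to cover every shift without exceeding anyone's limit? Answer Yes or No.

No

Total capacity is 11 and 10 slots are needed, so capacity alone doesn't rule it out.
Shifts {Block 1, Block 2} need 3 worker-slots in total, but the clerks available for any of those shifts (Ferraro and Haddad) can supply at most 2 among them. So no valid schedule exists.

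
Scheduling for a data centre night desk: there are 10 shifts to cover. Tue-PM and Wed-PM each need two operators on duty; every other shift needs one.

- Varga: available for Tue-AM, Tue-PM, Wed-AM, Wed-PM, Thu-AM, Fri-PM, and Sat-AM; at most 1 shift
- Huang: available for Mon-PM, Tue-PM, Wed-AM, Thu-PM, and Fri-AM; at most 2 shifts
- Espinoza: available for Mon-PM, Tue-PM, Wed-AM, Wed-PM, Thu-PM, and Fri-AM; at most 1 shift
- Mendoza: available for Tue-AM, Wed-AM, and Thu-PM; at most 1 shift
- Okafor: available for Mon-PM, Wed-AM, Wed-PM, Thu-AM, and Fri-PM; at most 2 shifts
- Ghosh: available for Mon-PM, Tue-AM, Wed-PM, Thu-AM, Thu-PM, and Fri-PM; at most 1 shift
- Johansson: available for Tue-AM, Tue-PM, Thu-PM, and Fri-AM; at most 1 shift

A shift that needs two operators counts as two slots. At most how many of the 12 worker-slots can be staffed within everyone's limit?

9

Total capacity across all operators is 1+2+1+1+2+1+1 = 9, and 12 slots are needed, so at most 9 can be filled.
An assignment achieving 9: Mon-PM→Huang, Tue-AM→Mendoza, Tue-PM→Espinoza+Johansson, Wed-PM→Ghosh, Thu-AM→Okafor, Fri-AM→Huang, Fri-PM→Okafor, Sat-AM→Varga.
Loads: Varga 1/1, Huang 2/2, Espinoza 1/1, Mendoza 1/1, Okafor 2/2, Ghosh 1/1, Johansson 1/1.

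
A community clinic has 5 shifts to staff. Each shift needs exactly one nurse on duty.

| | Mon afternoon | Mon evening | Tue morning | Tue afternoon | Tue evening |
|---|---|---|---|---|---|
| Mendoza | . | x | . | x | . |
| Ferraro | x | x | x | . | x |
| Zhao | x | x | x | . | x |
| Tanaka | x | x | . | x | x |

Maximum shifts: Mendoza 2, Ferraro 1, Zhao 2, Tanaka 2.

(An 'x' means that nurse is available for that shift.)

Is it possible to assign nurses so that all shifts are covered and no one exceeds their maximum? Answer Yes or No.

Yes

One valid schedule: Mon afternoon→Zhao, Mon evening→Mendoza, Tue morning→Ferraro, Tue afternoon→Mendoza, Tue evening→Zhao.
Loads: Mendoza 2/2, Ferraro 1/1, Zhao 2/2, Tanaka 0/2 — all within limits.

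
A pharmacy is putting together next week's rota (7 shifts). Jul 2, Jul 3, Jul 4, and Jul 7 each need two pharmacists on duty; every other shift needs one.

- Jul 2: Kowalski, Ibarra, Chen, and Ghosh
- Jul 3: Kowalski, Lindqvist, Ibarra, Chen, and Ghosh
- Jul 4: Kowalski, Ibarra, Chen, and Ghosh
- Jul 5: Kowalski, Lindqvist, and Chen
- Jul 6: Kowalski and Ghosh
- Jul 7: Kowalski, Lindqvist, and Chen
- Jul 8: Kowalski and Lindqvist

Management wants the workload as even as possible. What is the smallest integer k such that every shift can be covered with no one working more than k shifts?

With 5 pharmacists and 11 worker-slots to fill, someone must work at least ⌈11/5⌉ = 3 shifts, so k ≥ 3.
k = 3 works: Jul 2→Ibarra+Chen, Jul 3→Lindqvist+Ibarra, Jul 4→Ibarra+Chen, Jul 5→Kowalski, Jul 6→Kowalski, Jul 7→Lindqvist+Chen, Jul 8→Kowalski.
Loads: Kowalski 3, Lindqvist 2, Ibarra 3, Chen 3, Ghosh 0 — all ≤ 3.

3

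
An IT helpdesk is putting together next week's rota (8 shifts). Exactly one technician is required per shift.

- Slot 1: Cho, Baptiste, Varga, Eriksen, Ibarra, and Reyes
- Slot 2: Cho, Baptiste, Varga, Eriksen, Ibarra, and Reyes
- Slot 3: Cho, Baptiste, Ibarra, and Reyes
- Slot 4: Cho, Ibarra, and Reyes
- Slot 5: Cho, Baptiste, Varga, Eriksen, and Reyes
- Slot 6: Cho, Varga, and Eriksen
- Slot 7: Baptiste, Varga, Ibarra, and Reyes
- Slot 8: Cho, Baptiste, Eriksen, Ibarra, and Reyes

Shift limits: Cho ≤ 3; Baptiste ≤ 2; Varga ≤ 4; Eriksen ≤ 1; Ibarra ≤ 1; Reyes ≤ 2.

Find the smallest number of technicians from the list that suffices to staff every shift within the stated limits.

8 slots to fill and no one can take more than 4, so at least ⌈8/4⌉ = 2 technicians are needed.
Any 2 technicians together have capacity at most 4+3 = 7 < 8 slots, so 2 can never suffice.
Cho, Baptiste, and Varga alone can cover everything: Slot 1→Varga, Slot 2→Varga, Slot 3→Cho, Slot 4→Cho, Slot 5→Varga, Slot 6→Cho, Slot 7→Baptiste, Slot 8→Baptiste.

3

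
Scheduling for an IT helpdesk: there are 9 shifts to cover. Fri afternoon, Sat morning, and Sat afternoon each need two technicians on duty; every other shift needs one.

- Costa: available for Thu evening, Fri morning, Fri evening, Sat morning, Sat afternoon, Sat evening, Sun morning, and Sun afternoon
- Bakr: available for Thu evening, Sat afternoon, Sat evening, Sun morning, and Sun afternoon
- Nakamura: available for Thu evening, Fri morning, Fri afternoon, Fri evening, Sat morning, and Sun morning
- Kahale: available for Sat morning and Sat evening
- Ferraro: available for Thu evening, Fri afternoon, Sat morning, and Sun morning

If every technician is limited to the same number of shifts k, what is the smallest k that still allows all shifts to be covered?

With 5 technicians and 12 worker-slots to fill, someone must work at least ⌈12/5⌉ = 3 shifts, so k ≥ 3.
k = 3 works: Thu evening→Nakamura, Fri morning→Costa, Fri afternoon→Nakamura+Ferraro, Fri evening→Costa, Sat morning→Kahale+Ferraro, Sat afternoon→Costa+Bakr, Sat evening→Bakr, Sun morning→Nakamura, Sun afternoon→Bakr.
Loads: Costa 3, Bakr 3, Nakamura 3, Kahale 1, Ferraro 2 — all ≤ 3.

3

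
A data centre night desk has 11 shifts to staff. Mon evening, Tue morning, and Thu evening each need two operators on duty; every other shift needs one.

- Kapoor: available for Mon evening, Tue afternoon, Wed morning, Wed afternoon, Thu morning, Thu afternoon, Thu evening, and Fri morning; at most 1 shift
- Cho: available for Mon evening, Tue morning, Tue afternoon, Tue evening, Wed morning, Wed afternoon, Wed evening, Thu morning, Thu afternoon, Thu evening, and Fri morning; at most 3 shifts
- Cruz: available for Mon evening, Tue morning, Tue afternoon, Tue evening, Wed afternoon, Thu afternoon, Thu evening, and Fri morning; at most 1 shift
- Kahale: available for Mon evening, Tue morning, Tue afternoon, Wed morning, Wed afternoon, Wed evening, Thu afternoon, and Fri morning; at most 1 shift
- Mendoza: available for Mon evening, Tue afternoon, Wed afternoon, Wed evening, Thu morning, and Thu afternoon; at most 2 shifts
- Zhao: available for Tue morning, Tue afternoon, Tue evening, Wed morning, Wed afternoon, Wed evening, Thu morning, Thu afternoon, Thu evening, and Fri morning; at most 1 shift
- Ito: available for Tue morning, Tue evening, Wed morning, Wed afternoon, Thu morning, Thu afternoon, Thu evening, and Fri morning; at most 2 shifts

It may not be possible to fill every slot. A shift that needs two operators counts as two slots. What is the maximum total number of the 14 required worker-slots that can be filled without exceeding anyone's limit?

11

Total capacity across all operators is 1+3+1+1+2+1+2 = 11, and 14 slots are needed, so at most 11 can be filled.
An assignment achieving 11: Mon evening→Kapoor+Cho, Tue morning→Cruz+Kahale, Tue afternoon→Mendoza, Tue evening→Cho, Wed morning→Zhao, Wed evening→Cho, Thu morning→Mendoza, Thu evening→Ito, Fri morning→Ito.
Loads: Kapoor 1/1, Cho 3/3, Cruz 1/1, Kahale 1/1, Mendoza 2/2, Zhao 1/1, Ito 2/2.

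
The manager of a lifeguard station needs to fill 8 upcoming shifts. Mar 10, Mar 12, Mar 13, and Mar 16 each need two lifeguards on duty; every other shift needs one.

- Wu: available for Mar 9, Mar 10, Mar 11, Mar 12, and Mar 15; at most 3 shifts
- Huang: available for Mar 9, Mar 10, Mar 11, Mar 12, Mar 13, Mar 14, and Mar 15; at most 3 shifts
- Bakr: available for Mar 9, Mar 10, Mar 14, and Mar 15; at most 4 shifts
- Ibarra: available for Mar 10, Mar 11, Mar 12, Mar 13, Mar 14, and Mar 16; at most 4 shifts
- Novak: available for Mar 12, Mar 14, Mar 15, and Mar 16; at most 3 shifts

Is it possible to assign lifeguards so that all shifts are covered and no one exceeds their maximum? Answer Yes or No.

Yes

Mar 13 can only be covered by Huang and Ibarra, so that assignment is forced.
Mar 16 can only be covered by Ibarra and Novak, so that assignment is forced.
One valid schedule: Mar 9→Wu, Mar 10→Huang+Bakr, Mar 11→Wu, Mar 12→Ibarra+Novak, Mar 13→Huang+Ibarra, Mar 14→Huang, Mar 15→Wu, Mar 16→Ibarra+Novak.
Loads: Wu 3/3, Huang 3/3, Bakr 1/4, Ibarra 3/4, Novak 2/3 — all within limits.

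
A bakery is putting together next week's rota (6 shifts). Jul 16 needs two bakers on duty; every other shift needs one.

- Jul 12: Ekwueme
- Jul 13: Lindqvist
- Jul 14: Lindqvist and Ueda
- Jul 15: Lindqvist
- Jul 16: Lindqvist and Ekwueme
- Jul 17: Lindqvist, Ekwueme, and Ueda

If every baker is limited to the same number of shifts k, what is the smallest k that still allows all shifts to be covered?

With 3 bakers and 7 worker-slots to fill, someone must work at least ⌈7/3⌉ = 3 shifts, so k ≥ 3.
k = 3 works: Jul 12→Ekwueme, Jul 13→Lindqvist, Jul 14→Ueda, Jul 15→Lindqvist, Jul 16→Lindqvist+Ekwueme, Jul 17→Ekwueme.
Loads: Lindqvist 3, Ekwueme 3, Ueda 1 — all ≤ 3.

3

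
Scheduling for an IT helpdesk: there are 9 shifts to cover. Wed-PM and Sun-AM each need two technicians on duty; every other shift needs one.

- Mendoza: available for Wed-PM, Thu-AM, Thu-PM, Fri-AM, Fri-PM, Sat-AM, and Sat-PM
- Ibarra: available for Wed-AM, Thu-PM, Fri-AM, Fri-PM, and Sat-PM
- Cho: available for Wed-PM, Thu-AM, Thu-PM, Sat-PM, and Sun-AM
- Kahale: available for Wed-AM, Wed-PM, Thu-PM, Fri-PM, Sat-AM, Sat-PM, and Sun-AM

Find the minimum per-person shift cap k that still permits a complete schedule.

With 4 technicians and 11 worker-slots to fill, someone must work at least ⌈11/4⌉ = 3 shifts, so k ≥ 3.
k = 3 works: Wed-AM→Ibarra, Wed-PM→Cho+Kahale, Thu-AM→Mendoza, Thu-PM→Ibarra, Fri-AM→Mendoza, Fri-PM→Ibarra, Sat-AM→Mendoza, Sat-PM→Cho, Sun-AM→Cho+Kahale.
Loads: Mendoza 3, Ibarra 3, Cho 3, Kahale 2 — all ≤ 3.

3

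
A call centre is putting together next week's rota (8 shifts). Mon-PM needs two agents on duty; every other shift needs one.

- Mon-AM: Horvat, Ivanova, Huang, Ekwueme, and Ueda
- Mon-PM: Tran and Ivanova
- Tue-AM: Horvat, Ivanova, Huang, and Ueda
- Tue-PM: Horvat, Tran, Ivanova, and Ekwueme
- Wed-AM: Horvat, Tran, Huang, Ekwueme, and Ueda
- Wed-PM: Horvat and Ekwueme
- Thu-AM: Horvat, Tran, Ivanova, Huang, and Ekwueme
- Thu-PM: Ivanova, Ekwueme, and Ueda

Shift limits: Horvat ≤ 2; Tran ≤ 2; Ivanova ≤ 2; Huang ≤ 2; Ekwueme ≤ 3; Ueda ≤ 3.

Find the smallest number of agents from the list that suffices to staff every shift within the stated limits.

4

9 slots to fill and no one can take more than 3, so at least ⌈9/3⌉ = 3 agents are needed.
Any 3 agents together have capacity at most 3+3+2 = 8 < 9 slots, so 3 can never suffice.
Horvat, Tran, Ivanova, and Ekwueme alone can cover everything: Mon-AM→Ekwueme, Mon-PM→Tran+Ivanova, Tue-AM→Horvat, Tue-PM→Ekwueme, Wed-AM→Tran, Wed-PM→Horvat, Thu-AM→Ekwueme, Thu-PM→Ivanova.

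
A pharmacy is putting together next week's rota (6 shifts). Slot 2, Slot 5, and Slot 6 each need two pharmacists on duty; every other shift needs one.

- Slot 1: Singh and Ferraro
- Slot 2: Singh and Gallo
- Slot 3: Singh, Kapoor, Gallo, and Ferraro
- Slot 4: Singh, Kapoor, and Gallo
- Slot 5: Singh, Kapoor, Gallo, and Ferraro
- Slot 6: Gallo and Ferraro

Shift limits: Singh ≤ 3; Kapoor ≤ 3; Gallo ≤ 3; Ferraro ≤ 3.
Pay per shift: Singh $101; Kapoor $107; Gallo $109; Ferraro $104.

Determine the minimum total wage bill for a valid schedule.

$940

Slot 2 can only be covered by Singh and Gallo, so that assignment is forced.
Slot 6 can only be covered by Gallo and Ferraro, so that assignment is forced.
Picking the cheapest available pharmacist for each shift independently would cost $931, but that ignores the shift limits.
An optimal schedule: Slot 1→Singh, Slot 2→Singh+Gallo, Slot 3→Ferraro, Slot 4→Singh, Slot 5→Ferraro+Kapoor, Slot 6→Ferraro+Gallo.
Total: 101 + 101 + 109 + 104 + 101 + 104 + 107 + 104 + 109 = $940.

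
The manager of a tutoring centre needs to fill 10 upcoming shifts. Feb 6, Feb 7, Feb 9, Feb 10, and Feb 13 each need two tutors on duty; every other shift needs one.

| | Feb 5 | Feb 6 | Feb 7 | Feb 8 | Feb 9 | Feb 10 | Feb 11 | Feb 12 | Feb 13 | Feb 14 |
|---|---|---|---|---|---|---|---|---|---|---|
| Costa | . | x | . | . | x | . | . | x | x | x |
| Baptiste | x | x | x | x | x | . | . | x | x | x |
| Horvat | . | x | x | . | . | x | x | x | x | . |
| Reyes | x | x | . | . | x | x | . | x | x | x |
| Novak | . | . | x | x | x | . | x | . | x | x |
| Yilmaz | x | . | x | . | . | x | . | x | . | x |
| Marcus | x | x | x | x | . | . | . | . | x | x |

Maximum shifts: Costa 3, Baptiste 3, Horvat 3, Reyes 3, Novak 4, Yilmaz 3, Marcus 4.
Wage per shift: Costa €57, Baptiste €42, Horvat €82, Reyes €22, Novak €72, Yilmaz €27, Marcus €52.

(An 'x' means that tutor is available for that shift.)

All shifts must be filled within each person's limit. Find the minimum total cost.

Picking the cheapest available tutor for each shift independently would cost €490, but that ignores the shift limits.
An optimal schedule: Feb 5→Reyes, Feb 6→Baptiste+Marcus, Feb 7→Yilmaz+Marcus, Feb 8→Baptiste, Feb 9→Reyes+Baptiste, Feb 10→Reyes+Yilmaz, Feb 11→Novak, Feb 12→Yilmaz, Feb 13→Marcus+Costa, Feb 14→Marcus.
Total: 22 + 42 + 52 + 27 + 52 + 42 + 22 + 42 + 22 + 27 + 72 + 27 + 52 + 57 + 52 = €610.

€610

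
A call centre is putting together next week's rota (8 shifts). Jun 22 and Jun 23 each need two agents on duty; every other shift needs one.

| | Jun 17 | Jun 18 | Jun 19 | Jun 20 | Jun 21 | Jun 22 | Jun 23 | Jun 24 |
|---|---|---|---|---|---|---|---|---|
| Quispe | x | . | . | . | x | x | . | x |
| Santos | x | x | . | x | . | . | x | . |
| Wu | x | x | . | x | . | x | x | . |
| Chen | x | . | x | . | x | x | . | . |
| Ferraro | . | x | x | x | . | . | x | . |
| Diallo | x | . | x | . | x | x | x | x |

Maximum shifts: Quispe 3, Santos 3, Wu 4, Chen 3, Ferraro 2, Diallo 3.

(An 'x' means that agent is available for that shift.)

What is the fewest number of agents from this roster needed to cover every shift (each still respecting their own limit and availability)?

10 slots to fill and no one can take more than 4, so at least ⌈10/4⌉ = 3 agents are needed.
Quispe, Wu, and Diallo alone can cover everything: Jun 17→Quispe, Jun 18→Wu, Jun 19→Diallo, Jun 20→Wu, Jun 21→Quispe, Jun 22→Wu+Diallo, Jun 23→Wu+Diallo, Jun 24→Quispe.

3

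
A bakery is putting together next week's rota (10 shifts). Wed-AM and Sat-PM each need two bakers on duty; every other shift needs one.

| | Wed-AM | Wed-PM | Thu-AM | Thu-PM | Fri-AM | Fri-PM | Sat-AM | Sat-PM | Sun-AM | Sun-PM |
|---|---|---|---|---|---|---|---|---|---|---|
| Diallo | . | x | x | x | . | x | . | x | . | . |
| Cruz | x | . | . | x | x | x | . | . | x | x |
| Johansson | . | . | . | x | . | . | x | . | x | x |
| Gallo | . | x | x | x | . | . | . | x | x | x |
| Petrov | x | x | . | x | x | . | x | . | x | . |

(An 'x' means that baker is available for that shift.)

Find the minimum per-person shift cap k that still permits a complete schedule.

With 5 bakers and 12 worker-slots to fill, someone must work at least ⌈12/5⌉ = 3 shifts, so k ≥ 3.
k = 3 works: Wed-AM→Cruz+Petrov, Wed-PM→Gallo, Thu-AM→Diallo, Thu-PM→Johansson, Fri-AM→Cruz, Fri-PM→Diallo, Sat-AM→Johansson, Sat-PM→Diallo+Gallo, Sun-AM→Johansson, Sun-PM→Cruz.
Loads: Diallo 3, Cruz 3, Johansson 3, Gallo 2, Petrov 1 — all ≤ 3.

3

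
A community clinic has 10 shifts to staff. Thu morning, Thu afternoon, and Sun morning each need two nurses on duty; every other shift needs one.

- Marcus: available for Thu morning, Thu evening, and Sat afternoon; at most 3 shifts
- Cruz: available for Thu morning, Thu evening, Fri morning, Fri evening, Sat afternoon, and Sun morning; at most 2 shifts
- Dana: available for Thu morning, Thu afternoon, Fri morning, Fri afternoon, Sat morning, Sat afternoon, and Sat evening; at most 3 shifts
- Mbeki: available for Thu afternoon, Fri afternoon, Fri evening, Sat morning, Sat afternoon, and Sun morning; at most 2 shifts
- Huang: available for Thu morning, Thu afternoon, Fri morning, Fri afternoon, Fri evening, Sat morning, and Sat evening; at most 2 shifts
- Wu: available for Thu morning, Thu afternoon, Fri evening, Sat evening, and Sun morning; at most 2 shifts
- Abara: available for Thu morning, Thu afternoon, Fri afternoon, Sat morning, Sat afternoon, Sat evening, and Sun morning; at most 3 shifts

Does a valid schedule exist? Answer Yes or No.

Yes

One valid schedule: Thu morning→Marcus+Huang, Thu afternoon→Mbeki+Huang, Thu evening→Marcus, Fri morning→Cruz, Fri afternoon→Dana, Fri evening→Cruz, Sat morning→Dana, Sat afternoon→Marcus, Sat evening→Dana, Sun morning→Mbeki+Wu.
Loads: Marcus 3/3, Cruz 2/2, Dana 3/3, Mbeki 2/2, Huang 2/2, Wu 1/2, Abara 0/3 — all within limits.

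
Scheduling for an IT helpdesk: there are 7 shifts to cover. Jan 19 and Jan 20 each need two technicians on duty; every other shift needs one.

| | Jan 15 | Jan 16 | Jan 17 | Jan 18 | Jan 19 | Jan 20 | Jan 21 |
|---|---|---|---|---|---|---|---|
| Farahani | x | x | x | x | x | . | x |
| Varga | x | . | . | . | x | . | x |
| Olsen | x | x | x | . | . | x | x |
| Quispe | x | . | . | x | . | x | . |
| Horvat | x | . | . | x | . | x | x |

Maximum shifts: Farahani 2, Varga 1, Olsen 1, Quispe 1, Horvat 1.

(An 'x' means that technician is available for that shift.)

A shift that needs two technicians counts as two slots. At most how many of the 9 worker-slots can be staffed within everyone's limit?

Total capacity across all technicians is 2+1+1+1+1 = 6, and 9 slots are needed, so at most 6 can be filled.
An assignment achieving 6: Jan 16→Farahani, Jan 17→Farahani, Jan 18→Quispe, Jan 19→Varga, Jan 20→Olsen+Horvat.
Loads: Farahani 2/2, Varga 1/1, Olsen 1/1, Quispe 1/1, Horvat 1/1.

6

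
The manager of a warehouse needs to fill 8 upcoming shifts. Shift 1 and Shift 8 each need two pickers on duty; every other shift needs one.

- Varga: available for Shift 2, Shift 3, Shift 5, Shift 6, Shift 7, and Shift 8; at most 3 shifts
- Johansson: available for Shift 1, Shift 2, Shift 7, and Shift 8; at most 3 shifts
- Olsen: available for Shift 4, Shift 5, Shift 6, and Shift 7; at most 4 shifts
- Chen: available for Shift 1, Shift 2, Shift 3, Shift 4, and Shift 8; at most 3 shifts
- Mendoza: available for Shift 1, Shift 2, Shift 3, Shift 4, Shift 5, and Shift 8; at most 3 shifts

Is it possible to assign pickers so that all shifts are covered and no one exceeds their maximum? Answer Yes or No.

One valid schedule: Shift 1→Johansson+Chen, Shift 2→Johansson, Shift 3→Varga, Shift 4→Olsen, Shift 5→Varga, Shift 6→Varga, Shift 7→Johansson, Shift 8→Chen+Mendoza.
Loads: Varga 3/3, Johansson 3/3, Olsen 1/4, Chen 2/3, Mendoza 1/3 — all within limits.

Yes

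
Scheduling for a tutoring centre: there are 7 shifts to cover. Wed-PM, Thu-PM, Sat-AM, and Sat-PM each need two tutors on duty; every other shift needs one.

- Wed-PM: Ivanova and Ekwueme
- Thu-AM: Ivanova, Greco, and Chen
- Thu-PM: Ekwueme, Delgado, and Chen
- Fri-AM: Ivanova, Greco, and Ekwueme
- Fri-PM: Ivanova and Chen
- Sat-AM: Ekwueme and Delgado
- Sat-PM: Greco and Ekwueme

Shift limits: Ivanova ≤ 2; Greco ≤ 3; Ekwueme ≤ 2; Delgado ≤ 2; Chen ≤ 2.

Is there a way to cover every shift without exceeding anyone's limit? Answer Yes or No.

Total capacity is 11 and 11 slots are needed, so capacity alone doesn't rule it out.
Shifts {Wed-PM, Sat-AM, Sat-PM} need 6 worker-slots in total, but the tutors available for any of those shifts (Ivanova, Greco, Ekwueme, and Delgado) can supply at most 5 among them. So no valid schedule exists.

No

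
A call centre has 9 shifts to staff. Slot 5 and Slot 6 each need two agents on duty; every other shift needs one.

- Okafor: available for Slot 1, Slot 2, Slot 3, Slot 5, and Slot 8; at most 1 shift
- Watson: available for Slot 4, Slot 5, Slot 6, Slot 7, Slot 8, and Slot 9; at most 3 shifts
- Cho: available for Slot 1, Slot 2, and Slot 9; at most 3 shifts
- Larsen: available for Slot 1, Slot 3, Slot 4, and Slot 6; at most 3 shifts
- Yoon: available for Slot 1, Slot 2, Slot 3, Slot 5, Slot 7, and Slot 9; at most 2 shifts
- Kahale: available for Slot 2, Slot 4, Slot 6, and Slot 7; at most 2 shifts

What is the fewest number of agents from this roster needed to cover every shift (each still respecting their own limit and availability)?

4

11 slots to fill and no one can take more than 3, so at least ⌈11/3⌉ = 4 agents are needed.
Watson, Cho, Larsen, and Yoon alone can cover everything: Slot 1→Cho, Slot 2→Cho, Slot 3→Larsen, Slot 4→Larsen, Slot 5→Watson+Yoon, Slot 6→Watson+Larsen, Slot 7→Yoon, Slot 8→Watson, Slot 9→Cho.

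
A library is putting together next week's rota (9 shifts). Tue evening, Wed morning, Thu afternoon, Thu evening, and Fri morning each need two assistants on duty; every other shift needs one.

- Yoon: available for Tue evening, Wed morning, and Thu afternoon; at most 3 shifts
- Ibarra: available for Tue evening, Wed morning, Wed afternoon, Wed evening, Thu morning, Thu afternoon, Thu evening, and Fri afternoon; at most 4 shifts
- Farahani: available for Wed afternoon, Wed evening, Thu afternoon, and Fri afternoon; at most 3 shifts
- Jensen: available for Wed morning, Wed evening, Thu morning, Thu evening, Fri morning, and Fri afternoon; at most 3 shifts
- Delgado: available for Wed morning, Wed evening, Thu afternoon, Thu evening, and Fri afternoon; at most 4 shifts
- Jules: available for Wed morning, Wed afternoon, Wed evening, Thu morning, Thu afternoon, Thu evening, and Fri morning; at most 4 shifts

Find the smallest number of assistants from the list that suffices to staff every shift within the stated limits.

4

14 slots to fill and no one can take more than 4, so at least ⌈14/4⌉ = 4 assistants are needed.
Yoon, Ibarra, Jensen, and Jules alone can cover everything: Tue evening→Yoon+Ibarra, Wed morning→Yoon+Jules, Wed afternoon→Ibarra, Wed evening→Ibarra, Thu morning→Jensen, Thu afternoon→Yoon+Jules, Thu evening→Jensen+Jules, Fri morning→Jensen+Jules, Fri afternoon→Ibarra.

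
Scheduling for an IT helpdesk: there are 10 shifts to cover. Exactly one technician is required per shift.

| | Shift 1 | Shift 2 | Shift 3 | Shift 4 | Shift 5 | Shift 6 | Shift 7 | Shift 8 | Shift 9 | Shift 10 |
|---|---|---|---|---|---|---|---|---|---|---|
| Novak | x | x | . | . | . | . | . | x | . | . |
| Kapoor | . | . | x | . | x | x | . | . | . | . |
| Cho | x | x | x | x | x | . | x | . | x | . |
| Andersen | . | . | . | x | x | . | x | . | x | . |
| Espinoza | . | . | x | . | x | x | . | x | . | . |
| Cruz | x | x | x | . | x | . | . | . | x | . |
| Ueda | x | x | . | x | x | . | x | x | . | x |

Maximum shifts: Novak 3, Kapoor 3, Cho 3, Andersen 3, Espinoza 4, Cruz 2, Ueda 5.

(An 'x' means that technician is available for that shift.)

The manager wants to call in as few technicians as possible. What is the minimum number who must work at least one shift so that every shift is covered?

3

10 slots to fill and no one can take more than 5, so at least ⌈10/5⌉ = 2 technicians are needed.
Any 2 technicians together have capacity at most 5+4 = 9 < 10 slots, so 2 can never suffice.
Kapoor, Cho, and Ueda alone can cover everything: Shift 1→Cho, Shift 2→Cho, Shift 3→Kapoor, Shift 4→Ueda, Shift 5→Kapoor, Shift 6→Kapoor, Shift 7→Ueda, Shift 8→Ueda, Shift 9→Cho, Shift 10→Ueda.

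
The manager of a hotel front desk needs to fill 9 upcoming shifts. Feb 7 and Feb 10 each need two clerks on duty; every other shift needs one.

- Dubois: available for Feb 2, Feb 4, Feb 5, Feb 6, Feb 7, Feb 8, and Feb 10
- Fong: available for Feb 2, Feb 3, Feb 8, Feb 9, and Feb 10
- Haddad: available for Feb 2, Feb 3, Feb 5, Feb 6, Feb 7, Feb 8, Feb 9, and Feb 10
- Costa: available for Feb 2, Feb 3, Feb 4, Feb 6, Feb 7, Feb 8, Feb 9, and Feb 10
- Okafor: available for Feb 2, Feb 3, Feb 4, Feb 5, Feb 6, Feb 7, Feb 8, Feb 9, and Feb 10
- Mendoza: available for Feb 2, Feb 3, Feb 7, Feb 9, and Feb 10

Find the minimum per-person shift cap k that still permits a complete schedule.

With 6 clerks and 11 worker-slots to fill, someone must work at least ⌈11/6⌉ = 2 shifts, so k ≥ 2.
k = 2 works: Feb 2→Costa, Feb 3→Fong, Feb 4→Dubois, Feb 5→Dubois, Feb 6→Haddad, Feb 7→Costa+Okafor, Feb 8→Fong, Feb 9→Haddad, Feb 10→Okafor+Mendoza.
Loads: Dubois 2, Fong 2, Haddad 2, Costa 2, Okafor 2, Mendoza 1 — all ≤ 2.

2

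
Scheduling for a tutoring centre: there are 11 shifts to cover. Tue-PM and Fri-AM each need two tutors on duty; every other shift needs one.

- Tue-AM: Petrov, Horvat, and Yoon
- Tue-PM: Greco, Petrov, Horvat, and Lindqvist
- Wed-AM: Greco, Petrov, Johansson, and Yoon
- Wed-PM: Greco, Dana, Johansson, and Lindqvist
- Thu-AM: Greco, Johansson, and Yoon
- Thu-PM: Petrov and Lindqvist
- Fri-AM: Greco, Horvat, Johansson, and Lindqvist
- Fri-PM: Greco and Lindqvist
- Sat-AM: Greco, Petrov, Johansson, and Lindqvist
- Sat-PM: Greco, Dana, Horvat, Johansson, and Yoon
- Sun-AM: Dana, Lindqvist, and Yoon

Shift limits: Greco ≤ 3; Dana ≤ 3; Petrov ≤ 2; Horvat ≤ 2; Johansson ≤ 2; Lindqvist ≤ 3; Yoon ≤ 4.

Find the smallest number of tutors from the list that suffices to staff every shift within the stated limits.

5

13 slots to fill and no one can take more than 4, so at least ⌈13/4⌉ = 4 tutors are needed.
No set of 4 tutors can cover every shift (each such set leaves at least one shift with no one available or exceeds a cap).
Greco, Dana, Petrov, Horvat, and Lindqvist alone can cover everything: Tue-AM→Petrov, Tue-PM→Horvat+Lindqvist, Wed-AM→Greco, Wed-PM→Dana, Thu-AM→Greco, Thu-PM→Petrov, Fri-AM→Horvat+Lindqvist, Fri-PM→Greco, Sat-AM→Lindqvist, Sat-PM→Dana, Sun-AM→Dana.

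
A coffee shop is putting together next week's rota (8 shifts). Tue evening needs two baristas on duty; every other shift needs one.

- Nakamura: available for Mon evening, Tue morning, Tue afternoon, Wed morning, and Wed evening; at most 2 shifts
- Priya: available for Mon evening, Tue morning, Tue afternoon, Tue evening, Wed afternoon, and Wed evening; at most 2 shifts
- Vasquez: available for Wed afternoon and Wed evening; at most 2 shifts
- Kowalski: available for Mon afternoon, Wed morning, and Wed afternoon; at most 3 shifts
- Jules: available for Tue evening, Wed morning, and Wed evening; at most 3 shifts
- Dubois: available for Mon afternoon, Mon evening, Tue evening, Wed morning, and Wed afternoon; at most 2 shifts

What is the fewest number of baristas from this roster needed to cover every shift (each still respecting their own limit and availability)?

4

9 slots to fill and no one can take more than 3, so at least ⌈9/3⌉ = 3 baristas are needed.
Any 3 baristas together have capacity at most 3+3+2 = 8 < 9 slots, so 3 can never suffice.
Nakamura, Priya, Kowalski, and Jules alone can cover everything: Mon afternoon→Kowalski, Mon evening→Nakamura, Tue morning→Nakamura, Tue afternoon→Priya, Tue evening→Priya+Jules, Wed morning→Kowalski, Wed afternoon→Kowalski, Wed evening→Jules.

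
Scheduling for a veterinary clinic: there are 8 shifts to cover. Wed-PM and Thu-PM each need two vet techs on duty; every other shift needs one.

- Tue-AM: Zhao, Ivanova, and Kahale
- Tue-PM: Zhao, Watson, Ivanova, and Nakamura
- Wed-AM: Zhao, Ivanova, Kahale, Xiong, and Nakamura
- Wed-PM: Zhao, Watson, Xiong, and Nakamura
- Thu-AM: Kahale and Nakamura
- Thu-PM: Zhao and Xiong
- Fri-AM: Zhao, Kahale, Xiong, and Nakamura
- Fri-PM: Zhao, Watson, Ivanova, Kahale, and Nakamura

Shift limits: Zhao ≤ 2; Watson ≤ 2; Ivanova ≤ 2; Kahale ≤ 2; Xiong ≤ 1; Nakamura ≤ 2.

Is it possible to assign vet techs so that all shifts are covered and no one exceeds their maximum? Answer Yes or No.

Yes

Thu-PM can only be covered by Zhao and Xiong, so that assignment is forced.
One valid schedule: Tue-AM→Zhao, Tue-PM→Watson, Wed-AM→Ivanova, Wed-PM→Watson+Nakamura, Thu-AM→Kahale, Thu-PM→Zhao+Xiong, Fri-AM→Kahale, Fri-PM→Ivanova.
Loads: Zhao 2/2, Watson 2/2, Ivanova 2/2, Kahale 2/2, Xiong 1/1, Nakamura 1/2 — all within limits.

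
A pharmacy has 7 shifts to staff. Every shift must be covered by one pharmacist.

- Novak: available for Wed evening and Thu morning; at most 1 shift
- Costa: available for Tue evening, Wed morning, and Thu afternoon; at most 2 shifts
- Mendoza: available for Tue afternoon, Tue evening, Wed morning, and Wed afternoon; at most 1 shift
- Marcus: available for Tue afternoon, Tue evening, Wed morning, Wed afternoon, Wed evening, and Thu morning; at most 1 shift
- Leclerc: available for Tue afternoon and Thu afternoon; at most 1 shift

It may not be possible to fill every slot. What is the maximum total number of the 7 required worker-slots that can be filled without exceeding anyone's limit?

Total capacity across all pharmacists is 1+2+1+1+1 = 6, and 7 slots are needed, so at most 6 can be filled.
An assignment achieving 6: Tue afternoon→Leclerc, Tue evening→Costa, Wed afternoon→Mendoza, Wed evening→Novak, Thu morning→Marcus, Thu afternoon→Costa.
Loads: Novak 1/1, Costa 2/2, Mendoza 1/1, Marcus 1/1, Leclerc 1/1.

6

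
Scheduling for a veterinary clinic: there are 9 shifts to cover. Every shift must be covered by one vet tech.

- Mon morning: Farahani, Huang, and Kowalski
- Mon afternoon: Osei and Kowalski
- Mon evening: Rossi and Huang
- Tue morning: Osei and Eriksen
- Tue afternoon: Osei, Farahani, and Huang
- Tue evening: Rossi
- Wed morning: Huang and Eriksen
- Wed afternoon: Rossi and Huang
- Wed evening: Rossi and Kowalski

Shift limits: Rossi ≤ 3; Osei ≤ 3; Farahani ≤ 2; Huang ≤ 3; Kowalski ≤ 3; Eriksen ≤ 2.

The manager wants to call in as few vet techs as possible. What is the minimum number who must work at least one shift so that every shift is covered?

3

9 slots to fill and no one can take more than 3, so at least ⌈9/3⌉ = 3 vet techs are needed.
Rossi, Osei, and Huang alone can cover everything: Mon morning→Huang, Mon afternoon→Osei, Mon evening→Rossi, Tue morning→Osei, Tue afternoon→Osei, Tue evening→Rossi, Wed morning→Huang, Wed afternoon→Huang, Wed evening→Rossi.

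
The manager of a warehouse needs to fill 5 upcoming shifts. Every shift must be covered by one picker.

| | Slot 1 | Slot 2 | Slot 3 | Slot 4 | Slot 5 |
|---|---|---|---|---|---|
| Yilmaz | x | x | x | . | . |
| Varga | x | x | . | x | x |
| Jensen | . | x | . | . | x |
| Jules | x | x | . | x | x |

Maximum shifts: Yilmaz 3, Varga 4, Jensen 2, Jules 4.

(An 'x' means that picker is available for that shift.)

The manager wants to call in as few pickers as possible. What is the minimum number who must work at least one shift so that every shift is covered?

2

5 slots to fill and no one can take more than 4, so at least ⌈5/4⌉ = 2 pickers are needed.
Yilmaz and Varga alone can cover everything: Slot 1→Yilmaz, Slot 2→Yilmaz, Slot 3→Yilmaz, Slot 4→Varga, Slot 5→Varga.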